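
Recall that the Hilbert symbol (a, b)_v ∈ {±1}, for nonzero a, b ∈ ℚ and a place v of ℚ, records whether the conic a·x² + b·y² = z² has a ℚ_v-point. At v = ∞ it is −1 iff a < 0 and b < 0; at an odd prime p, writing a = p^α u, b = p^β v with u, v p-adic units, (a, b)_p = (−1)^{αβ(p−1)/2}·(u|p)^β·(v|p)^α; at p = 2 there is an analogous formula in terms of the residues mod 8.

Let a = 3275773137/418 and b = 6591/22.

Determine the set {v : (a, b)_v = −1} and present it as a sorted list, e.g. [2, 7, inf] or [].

[2, 13, 19, 23]

Mod squares: a ≡ 374946, b ≡ 858. Check v ∈ {∞, 2, 3, 7, 11, 13, 19, 23}.
v=∞: 374946 > 0 and 858 > 0  ⇒  (a,b)_∞ = +1.
v=11: a=11^-1·(≡2), b=11^-1·(≡1) mod 11; (2|11)=-1, (1|11)=+1; (−1)^{-1·-1·5}·(-1)^-1·(+1)^-1 = +1.
v=23: a=23^1·(≡16), b=23^0·(≡10) mod 23; (16|23)=+1, (10|23)=-1; (−1)^{1·0·11}·(+1)^0·(-1)^1 = -1.
v=2: v_2(a)=-1, v_2(b)=-1; units ≡ 1, 5 (mod 8); ε·ε+αω+βω = 0·0+-1·1+-1·0 ≡ 1  ⇒  (a,b)_2 = -1.
v=7: a=7^4·(≡6), b=7^0·(≡4) mod 7; (6|7)=-1, (4|7)=+1; (−1)^{4·0·3}·(-1)^0·(+1)^4 = +1.
v=19: a=19^-1·(≡3), b=19^0·(≡12) mod 19; (3|19)=-1, (12|19)=-1; (−1)^{-1·0·9}·(-1)^0·(-1)^-1 = -1.
v=13: a=13^3·(≡6), b=13^3·(≡9) mod 13; (6|13)=-1, (9|13)=+1; (−1)^{3·3·6}·(-1)^3·(+1)^3 = -1.
v=3: a=3^3·(≡2), b=3^1·(≡1) mod 3; (2|3)=-1, (1|3)=+1; (−1)^{3·1·1}·(-1)^1·(+1)^3 = +1.
|Ram(374946, 858)| = 4, even; anisotropic at {2, 13, 19, 23}.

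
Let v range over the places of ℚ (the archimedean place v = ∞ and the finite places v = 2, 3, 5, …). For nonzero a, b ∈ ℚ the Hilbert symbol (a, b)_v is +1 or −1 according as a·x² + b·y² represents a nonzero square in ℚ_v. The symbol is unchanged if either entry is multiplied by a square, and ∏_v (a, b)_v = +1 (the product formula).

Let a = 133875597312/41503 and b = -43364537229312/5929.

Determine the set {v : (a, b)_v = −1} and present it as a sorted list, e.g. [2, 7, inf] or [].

(a, b) ≡ (706146, -1462) mod (ℚ^×)²; places V = {2, 3, 7, 11, 13, 17, 23, 43, ∞}.
(a,b)_23: α=1, u≡10; β=2, v≡7 (mod 23); (10|23)=-1, (7|23)=-1; sign (−1)^0·-1^2·-1^1 = -1.
(a,b)_2: α=15, β=13; u≡1, v≡5 (mod 8); ε(u)ε(v)=0·0, αω(v)=15·1, βω(u)=13·0; sum ≡ 1  ⇒  -1.
(a,b)_43: α=1, u≡28; β=1, v≡9 (mod 43); (28|43)=-1, (9|43)=+1; sign (−1)^1·-1^1·+1^1 = +1.
(a,b)_3: α=5, u≡2; β=4, v≡2 (mod 3); (2|3)=-1, (2|3)=-1; sign (−1)^0·-1^4·-1^5 = -1.
(a,b)_∞: sgn(706146)=+, sgn(-1462)=−, so +1.
(a,b)_13: α=0, u≡4; β=2, v≡7 (mod 13); (4|13)=+1, (7|13)=-1; sign (−1)^0·+1^2·-1^0 = +1.
(a,b)_11: α=-2, u≡3; β=-2, v≡4 (mod 11); (3|11)=+1, (4|11)=+1; sign (−1)^0·+1^-2·+1^-2 = +1.
(a,b)_7: α=-3, u≡1; β=-2, v≡1 (mod 7); (1|7)=+1, (1|7)=+1; sign (−1)^0·+1^-2·+1^-3 = +1.
(a,b)_17: α=1, u≡14; β=1, v≡15 (mod 17); (14|17)=-1, (15|17)=+1; sign (−1)^0·-1^1·+1^1 = -1.
|Ram(706146, -1462)| = 4, even; anisotropic at {2, 3, 17, 23}.

[2, 3, 17, 23]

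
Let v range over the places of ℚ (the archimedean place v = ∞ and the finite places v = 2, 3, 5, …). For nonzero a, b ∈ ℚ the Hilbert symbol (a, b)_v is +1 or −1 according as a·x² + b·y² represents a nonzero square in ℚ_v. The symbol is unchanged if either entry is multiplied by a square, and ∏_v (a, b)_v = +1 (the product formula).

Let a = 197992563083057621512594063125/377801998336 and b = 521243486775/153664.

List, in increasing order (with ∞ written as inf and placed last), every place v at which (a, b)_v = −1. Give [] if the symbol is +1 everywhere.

[17, 41]

Mod squares: a ≡ 64821, b ≡ 713031. Check v ∈ {∞, 2, 3, 5, 7, 11, 17, 19, 31, 41}.
v=2: v_2(a)=-16, v_2(b)=-6; units ≡ 5, 7 (mod 8); ε·ε+αω+βω = 0·1+-16·0+-6·1 ≡ 0  ⇒  (a,b)_2 = +1.
v=3: a=3^13·(≡1), b=3^5·(≡2) mod 3; (1|3)=+1, (2|3)=-1; (−1)^{13·5·1}·(+1)^5·(-1)^13 = +1.
v=∞: 64821 > 0 and 713031 > 0  ⇒  (a,b)_∞ = +1.
v=5: a=5^4·(≡1), b=5^2·(≡4) mod 5; (1|5)=+1, (4|5)=+1; (−1)^{4·2·2}·(+1)^2·(+1)^4 = +1.
v=17: a=17^1·(≡11), b=17^1·(≡15) mod 17; (11|17)=-1, (15|17)=+1; (−1)^{1·1·8}·(-1)^1·(+1)^1 = -1.
v=7: a=7^-8·(≡4), b=7^-4·(≡4) mod 7; (4|7)=+1, (4|7)=+1; (−1)^{-8·-4·3}·(+1)^-4·(+1)^-8 = +1.
v=41: a=41^3·(≡4), b=41^1·(≡19) mod 41; (4|41)=+1, (19|41)=-1; (−1)^{3·1·20}·(+1)^1·(-1)^3 = -1.
v=19: a=19^6·(≡10), b=19^2·(≡18) mod 19; (10|19)=-1, (18|19)=-1; (−1)^{6·2·9}·(-1)^2·(-1)^6 = +1.
v=31: a=31^3·(≡2), b=31^1·(≡15) mod 31; (2|31)=+1, (15|31)=-1; (−1)^{3·1·15}·(+1)^1·(-1)^3 = +1.
v=11: a=11^2·(≡4), b=11^1·(≡3) mod 11; (4|11)=+1, (3|11)=+1; (−1)^{2·1·5}·(+1)^1·(+1)^2 = +1.
|Ram(64821, 713031)| = 2, even; anisotropic at {17, 41}.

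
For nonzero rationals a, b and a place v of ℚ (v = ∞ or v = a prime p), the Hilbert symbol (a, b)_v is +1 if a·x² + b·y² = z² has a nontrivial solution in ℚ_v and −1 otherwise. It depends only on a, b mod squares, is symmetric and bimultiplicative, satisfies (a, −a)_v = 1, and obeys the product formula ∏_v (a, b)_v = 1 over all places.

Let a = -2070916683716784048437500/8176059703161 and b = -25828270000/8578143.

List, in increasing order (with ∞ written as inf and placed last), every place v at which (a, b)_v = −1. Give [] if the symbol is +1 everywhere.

(a, b) ≡ (-198679, -106981) mod (ℚ^×)²; places V = {2, 3, 5, 7, 13, 17, 29, 31, 41, ∞}.
(a,b)_17: α=3, u≡15; β=1, v≡7 (mod 17); (15|17)=+1, (7|17)=-1; sign (−1)^0·+1^1·-1^3 = -1.
(a,b)_13: α=5, u≡7; β=2, v≡1 (mod 13); (7|13)=-1, (1|13)=+1; sign (−1)^0·-1^2·+1^5 = +1.
(a,b)_7: α=-2, u≡4; β=-1, v≡6 (mod 7); (4|7)=+1, (6|7)=-1; sign (−1)^0·+1^-1·-1^-2 = +1.
(a,b)_41: α=-4, u≡34; β=-2, v≡24 (mod 41); (34|41)=-1, (24|41)=-1; sign (−1)^0·-1^-2·-1^-4 = +1.
(a,b)_29: α=3, u≡5; β=1, v≡20 (mod 29); (5|29)=+1, (20|29)=+1; sign (−1)^0·+1^1·+1^3 = +1.
(a,b)_5: α=8, u≡1; β=4, v≡1 (mod 5); (1|5)=+1, (1|5)=+1; sign (−1)^0·+1^4·+1^8 = +1.
(a,b)_2: α=2, β=4; u≡1, v≡3 (mod 8); ε(u)ε(v)=0·1, αω(v)=2·1, βω(u)=4·0; sum ≡ 0  ⇒  +1.
(a,b)_∞: sgn(-198679)=−, sgn(-106981)=−, so -1.
(a,b)_3: α=-10, u≡2; β=-6, v≡2 (mod 3); (2|3)=-1, (2|3)=-1; sign (−1)^0·-1^-6·-1^-10 = +1.
(a,b)_31: α=3, u≡2; β=1, v≡22 (mod 31); (2|31)=+1, (22|31)=-1; sign (−1)^1·+1^1·-1^3 = +1.
Ram(-198679, -106981) = {17, ∞}; no ℚ_17-point on the conic.

[17, inf]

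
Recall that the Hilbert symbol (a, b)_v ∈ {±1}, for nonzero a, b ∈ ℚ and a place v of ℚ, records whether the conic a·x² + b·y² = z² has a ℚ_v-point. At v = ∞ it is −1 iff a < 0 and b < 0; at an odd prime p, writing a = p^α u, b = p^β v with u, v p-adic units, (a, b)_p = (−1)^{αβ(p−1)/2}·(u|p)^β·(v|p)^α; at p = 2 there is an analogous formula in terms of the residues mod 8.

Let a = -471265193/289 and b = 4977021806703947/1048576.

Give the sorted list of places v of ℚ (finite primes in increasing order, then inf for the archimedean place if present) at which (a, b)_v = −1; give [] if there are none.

Mod squares: a ≡ -9617657, b ≡ 1136138003. Check v ∈ {∞, 2, 7, 11, 13, 17, 19, 23, 31, 41, 47}.
v=17: a=17^-2·(≡1), b=17^0·(≡1) mod 17; (1|17)=+1, (1|17)=+1; (−1)^{-2·0·8}·(+1)^0·(+1)^-2 = +1.
v=23: a=23^1·(≡8), b=23^2·(≡21) mod 23; (8|23)=+1, (21|23)=-1; (−1)^{1·2·11}·(+1)^2·(-1)^1 = -1.
v=47: a=47^1·(≡2), b=47^1·(≡35) mod 47; (2|47)=+1, (35|47)=-1; (−1)^{1·1·23}·(+1)^1·(-1)^1 = +1.
v=31: a=31^1·(≡8), b=31^1·(≡20) mod 31; (8|31)=+1, (20|31)=+1; (−1)^{1·1·15}·(+1)^1·(+1)^1 = -1.
v=11: a=11^0·(≡10), b=11^1·(≡5) mod 11; (10|11)=-1, (5|11)=+1; (−1)^{0·1·5}·(-1)^1·(+1)^0 = -1.
v=2: v_2(a)=0, v_2(b)=-20; units ≡ 7, 3 (mod 8); ε·ε+αω+βω = 1·1+0·1+-20·0 ≡ 1  ⇒  (a,b)_2 = -1.
v=7: a=7^3·(≡1), b=7^3·(≡6) mod 7; (1|7)=+1, (6|7)=-1; (−1)^{3·3·3}·(+1)^3·(-1)^3 = +1.
v=∞: -9617657 < 0 and 1136138003 > 0  ⇒  (a,b)_∞ = +1.
v=41: a=41^1·(≡18), b=41^1·(≡11) mod 41; (18|41)=+1, (11|41)=-1; (−1)^{1·1·20}·(+1)^1·(-1)^1 = -1.
v=13: a=13^0·(≡10), b=13^3·(≡10) mod 13; (10|13)=+1, (10|13)=+1; (−1)^{0·3·6}·(+1)^3·(+1)^0 = +1.
v=19: a=19^0·(≡18), b=19^1·(≡15) mod 19; (18|19)=-1, (15|19)=-1; (−1)^{0·1·9}·(-1)^1·(-1)^0 = -1.
Ram(-9617657, 1136138003) = {2, 11, 19, 23, 31, 41}; no ℚ_2-point on the conic.

[2, 11, 19, 23, 31, 41]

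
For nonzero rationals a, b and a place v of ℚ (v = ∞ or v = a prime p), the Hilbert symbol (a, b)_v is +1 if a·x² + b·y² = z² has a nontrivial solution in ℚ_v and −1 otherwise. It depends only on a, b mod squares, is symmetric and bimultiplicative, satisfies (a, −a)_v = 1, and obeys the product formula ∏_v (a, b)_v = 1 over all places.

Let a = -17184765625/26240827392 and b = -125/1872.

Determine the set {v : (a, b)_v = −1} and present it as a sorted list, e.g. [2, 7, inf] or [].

Mod squares: a ≡ -571909, b ≡ -65. Check v ∈ {∞, 2, 3, 5, 13, 29, 37, 41}.
v=2: v_2(a)=-14, v_2(b)=-4; units ≡ 3, 7 (mod 8); ε·ε+αω+βω = 1·1+-14·0+-4·1 ≡ 1  ⇒  (a,b)_2 = -1.
v=29: a=29^1·(≡13), b=29^0·(≡23) mod 29; (13|29)=+1, (23|29)=+1; (−1)^{1·0·14}·(+1)^0·(+1)^1 = +1.
v=41: a=41^1·(≡10), b=41^0·(≡6) mod 41; (10|41)=+1, (6|41)=-1; (−1)^{1·0·20}·(+1)^0·(-1)^1 = -1.
v=5: a=5^8·(≡1), b=5^3·(≡2) mod 5; (1|5)=+1, (2|5)=-1; (−1)^{8·3·2}·(+1)^3·(-1)^8 = +1.
v=13: a=13^-3·(≡3), b=13^-1·(≡5) mod 13; (3|13)=+1, (5|13)=-1; (−1)^{-3·-1·6}·(+1)^-1·(-1)^-3 = -1.
v=37: a=37^1·(≡21), b=37^0·(≡33) mod 37; (21|37)=+1, (33|37)=+1; (−1)^{1·0·18}·(+1)^0·(+1)^1 = +1.
v=∞: -571909 < 0 and -65 < 0  ⇒  (a,b)_∞ = -1.
v=3: a=3^-6·(≡2), b=3^-2·(≡1) mod 3; (2|3)=-1, (1|3)=+1; (−1)^{-6·-2·1}·(-1)^-2·(+1)^-6 = +1.
|Ram(-571909, -65)| = 4, even; anisotropic at {2, 13, 41, ∞}.

[2, 13, 41, inf]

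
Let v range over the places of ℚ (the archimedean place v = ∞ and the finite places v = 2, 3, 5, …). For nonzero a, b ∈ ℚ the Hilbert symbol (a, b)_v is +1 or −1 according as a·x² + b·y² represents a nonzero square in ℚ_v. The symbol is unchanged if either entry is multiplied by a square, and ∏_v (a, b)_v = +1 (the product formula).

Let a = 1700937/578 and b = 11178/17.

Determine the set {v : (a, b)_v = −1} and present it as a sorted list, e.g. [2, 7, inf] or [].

Mod squares: a ≡ 7714, b ≡ 2346. Check v ∈ {∞, 2, 3, 7, 17, 19, 23, 29}.
v=2: v_2(a)=-1, v_2(b)=1; units ≡ 1, 5 (mod 8); ε·ε+αω+βω = 0·0+-1·1+1·0 ≡ 1  ⇒  (a,b)_2 = -1.
v=29: a=29^1·(≡7), b=29^0·(≡11) mod 29; (7|29)=+1, (11|29)=-1; (−1)^{1·0·14}·(+1)^0·(-1)^1 = -1.
v=17: a=17^-2·(≡1), b=17^-1·(≡9) mod 17; (1|17)=+1, (9|17)=+1; (−1)^{-2·-1·8}·(+1)^-1·(+1)^-2 = +1.
v=3: a=3^2·(≡1), b=3^5·(≡2) mod 3; (1|3)=+1, (2|3)=-1; (−1)^{2·5·1}·(+1)^5·(-1)^2 = +1.
v=19: a=19^1·(≡16), b=19^0·(≡16) mod 19; (16|19)=+1, (16|19)=+1; (−1)^{1·0·9}·(+1)^0·(+1)^1 = +1.
v=23: a=23^0·(≡6), b=23^1·(≡11) mod 23; (6|23)=+1, (11|23)=-1; (−1)^{0·1·11}·(+1)^1·(-1)^0 = +1.
v=7: a=7^3·(≡6), b=7^0·(≡2) mod 7; (6|7)=-1, (2|7)=+1; (−1)^{3·0·3}·(-1)^0·(+1)^3 = +1.
v=∞: 7714 > 0 and 2346 > 0  ⇒  (a,b)_∞ = +1.
Ram(7714, 2346) = {2, 29}; no ℚ_2-point on the conic.

[2, 29]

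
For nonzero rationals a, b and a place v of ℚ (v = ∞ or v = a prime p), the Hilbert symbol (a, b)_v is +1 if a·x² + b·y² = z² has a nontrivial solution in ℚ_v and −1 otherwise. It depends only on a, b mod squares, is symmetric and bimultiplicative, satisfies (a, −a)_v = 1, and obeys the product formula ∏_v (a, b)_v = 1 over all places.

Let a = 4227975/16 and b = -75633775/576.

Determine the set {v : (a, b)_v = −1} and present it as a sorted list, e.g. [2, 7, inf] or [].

[7, 43]

Mod squares: a ≡ 18791, b ≡ -5719. Check v ∈ {∞, 2, 3, 5, 7, 19, 23, 43}.
v=43: a=43^1·(≡42), b=43^1·(≡7) mod 43; (42|43)=-1, (7|43)=-1; (−1)^{1·1·21}·(-1)^1·(-1)^1 = -1.
v=5: a=5^2·(≡4), b=5^2·(≡4) mod 5; (4|5)=+1, (4|5)=+1; (−1)^{2·2·2}·(+1)^2·(+1)^2 = +1.
v=23: a=23^1·(≡2), b=23^2·(≡16) mod 23; (2|23)=+1, (16|23)=+1; (−1)^{1·2·11}·(+1)^2·(+1)^1 = +1.
v=2: v_2(a)=-4, v_2(b)=-6; units ≡ 7, 1 (mod 8); ε·ε+αω+βω = 1·0+-4·0+-6·0 ≡ 0  ⇒  (a,b)_2 = +1.
v=7: a=7^0·(≡5), b=7^1·(≡2) mod 7; (5|7)=-1, (2|7)=+1; (−1)^{0·1·3}·(-1)^1·(+1)^0 = -1.
v=19: a=19^1·(≡1), b=19^1·(≡10) mod 19; (1|19)=+1, (10|19)=-1; (−1)^{1·1·9}·(+1)^1·(-1)^1 = +1.
v=3: a=3^2·(≡2), b=3^-2·(≡2) mod 3; (2|3)=-1, (2|3)=-1; (−1)^{2·-2·1}·(-1)^-2·(-1)^2 = +1.
v=∞: 18791 > 0 and -5719 < 0  ⇒  (a,b)_∞ = +1.
|Ram(18791, -5719)| = 2, even; anisotropic at {7, 43}.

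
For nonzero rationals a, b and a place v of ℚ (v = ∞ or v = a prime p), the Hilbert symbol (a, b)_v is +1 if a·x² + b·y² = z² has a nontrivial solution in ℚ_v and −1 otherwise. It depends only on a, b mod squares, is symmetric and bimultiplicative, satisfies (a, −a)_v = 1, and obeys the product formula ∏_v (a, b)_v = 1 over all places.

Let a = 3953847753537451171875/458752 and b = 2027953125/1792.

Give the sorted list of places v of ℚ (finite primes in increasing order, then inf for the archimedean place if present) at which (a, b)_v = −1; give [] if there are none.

Mod squares: a ≡ 168245, b ≡ 100947. Check v ∈ {∞, 2, 3, 5, 7, 11, 19, 23}.
v=∞: 168245 > 0 and 100947 > 0  ⇒  (a,b)_∞ = +1.
v=11: a=11^3·(≡3), b=11^1·(≡9) mod 11; (3|11)=+1, (9|11)=+1; (−1)^{3·1·5}·(+1)^1·(+1)^3 = -1.
v=3: a=3^6·(≡2), b=3^3·(≡1) mod 3; (2|3)=-1, (1|3)=+1; (−1)^{6·3·1}·(-1)^3·(+1)^6 = -1.
v=2: v_2(a)=-16, v_2(b)=-8; units ≡ 5, 3 (mod 8); ε·ε+αω+βω = 0·1+-16·1+-8·1 ≡ 0  ⇒  (a,b)_2 = +1.
v=7: a=7^-1·(≡2), b=7^-1·(≡4) mod 7; (2|7)=+1, (4|7)=+1; (−1)^{-1·-1·3}·(+1)^-1·(+1)^-1 = -1.
v=19: a=19^3·(≡16), b=19^1·(≡18) mod 19; (16|19)=+1, (18|19)=-1; (−1)^{3·1·9}·(+1)^1·(-1)^3 = +1.
v=23: a=23^3·(≡6), b=23^1·(≡14) mod 23; (6|23)=+1, (14|23)=-1; (−1)^{3·1·11}·(+1)^1·(-1)^3 = +1.
v=5: a=5^11·(≡1), b=5^6·(≡2) mod 5; (1|5)=+1, (2|5)=-1; (−1)^{11·6·2}·(+1)^6·(-1)^11 = -1.
|Ram(168245, 100947)| = 4, even; anisotropic at {3, 5, 7, 11}.

[3, 5, 7, 11]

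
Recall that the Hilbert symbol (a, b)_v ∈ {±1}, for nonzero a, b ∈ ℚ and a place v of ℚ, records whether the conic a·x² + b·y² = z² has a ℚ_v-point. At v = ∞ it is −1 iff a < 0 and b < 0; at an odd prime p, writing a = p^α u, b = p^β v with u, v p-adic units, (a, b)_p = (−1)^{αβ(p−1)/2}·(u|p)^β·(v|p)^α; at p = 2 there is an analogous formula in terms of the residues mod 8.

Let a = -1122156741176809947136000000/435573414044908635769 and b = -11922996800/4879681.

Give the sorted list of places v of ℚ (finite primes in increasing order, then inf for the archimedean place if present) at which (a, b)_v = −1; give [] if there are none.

Mod squares: a ≡ -31, b ≡ -4433. Check v ∈ {∞, 2, 5, 7, 11, 13, 31, 41, 47}.
v=41: a=41^6·(≡16), b=41^2·(≡8) mod 41; (16|41)=+1, (8|41)=+1; (−1)^{6·2·20}·(+1)^2·(+1)^6 = +1.
v=11: a=11^2·(≡2), b=11^1·(≡1) mod 11; (2|11)=-1, (1|11)=+1; (−1)^{2·1·5}·(-1)^1·(+1)^2 = -1.
v=7: a=7^-2·(≡2), b=7^0·(≡3) mod 7; (2|7)=+1, (3|7)=-1; (−1)^{-2·0·3}·(+1)^0·(-1)^-2 = +1.
v=5: a=5^6·(≡4), b=5^2·(≡3) mod 5; (4|5)=+1, (3|5)=-1; (−1)^{6·2·2}·(+1)^2·(-1)^6 = +1.
v=∞: -31 < 0 and -4433 < 0  ⇒  (a,b)_∞ = -1.
v=31: a=31^3·(≡6), b=31^1·(≡23) mod 31; (6|31)=-1, (23|31)=-1; (−1)^{3·1·15}·(-1)^1·(-1)^3 = -1.
v=47: a=47^-10·(≡6), b=47^-4·(≡1) mod 47; (6|47)=+1, (1|47)=+1; (−1)^{-10·-4·23}·(+1)^-4·(+1)^-10 = +1.
v=2: v_2(a)=22, v_2(b)=6; units ≡ 1, 7 (mod 8); ε·ε+αω+βω = 0·1+22·0+6·0 ≡ 0  ⇒  (a,b)_2 = +1.
v=13: a=13^-2·(≡6), b=13^1·(≡1) mod 13; (6|13)=-1, (1|13)=+1; (−1)^{-2·1·6}·(-1)^1·(+1)^-2 = -1.
|Ram(-31, -4433)| = 4, even; anisotropic at {11, 13, 31, ∞}.

[11, 13, 31, inf]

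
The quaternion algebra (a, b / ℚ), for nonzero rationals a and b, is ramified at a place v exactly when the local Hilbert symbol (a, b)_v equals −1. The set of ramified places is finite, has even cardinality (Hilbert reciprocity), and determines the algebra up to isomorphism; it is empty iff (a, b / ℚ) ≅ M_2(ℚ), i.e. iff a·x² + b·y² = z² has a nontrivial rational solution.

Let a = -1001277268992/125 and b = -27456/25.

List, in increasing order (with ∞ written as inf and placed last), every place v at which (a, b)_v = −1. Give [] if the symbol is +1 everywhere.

[2, 3, 7, 11, 13, inf]

(a, b) ≡ (-26565, -429) mod (ℚ^×)²; places V = {2, 3, 5, 7, 11, 13, 23, ∞}.
(a,b)_7: α=1, u≡3; β=0, v≡3 (mod 7); (3|7)=-1, (3|7)=-1; sign (−1)^0·-1^0·-1^1 = -1.
(a,b)_11: α=3, u≡9; β=1, v≡4 (mod 11); (9|11)=+1, (4|11)=+1; sign (−1)^1·+1^1·+1^3 = -1.
(a,b)_13: α=2, u≡11; β=1, v≡6 (mod 13); (11|13)=-1, (6|13)=-1; sign (−1)^0·-1^1·-1^2 = -1.
(a,b)_2: α=10, β=6; u≡3, v≡3 (mod 8); ε(u)ε(v)=1·1, αω(v)=10·1, βω(u)=6·1; sum ≡ 1  ⇒  -1.
(a,b)_∞: sgn(-26565)=−, sgn(-429)=−, so -1.
(a,b)_3: α=3, u≡1; β=1, v≡1 (mod 3); (1|3)=+1, (1|3)=+1; sign (−1)^1·+1^1·+1^3 = -1.
(a,b)_23: α=1, u≡6; β=0, v≡3 (mod 23); (6|23)=+1, (3|23)=+1; sign (−1)^0·+1^0·+1^1 = +1.
(a,b)_5: α=-3, u≡3; β=-2, v≡4 (mod 5); (3|5)=-1, (4|5)=+1; sign (−1)^0·-1^-2·+1^-3 = +1.
(-26565, -429 / ℚ) ramifies at {2, 3, 7, 11, 13, ∞}: a division algebra.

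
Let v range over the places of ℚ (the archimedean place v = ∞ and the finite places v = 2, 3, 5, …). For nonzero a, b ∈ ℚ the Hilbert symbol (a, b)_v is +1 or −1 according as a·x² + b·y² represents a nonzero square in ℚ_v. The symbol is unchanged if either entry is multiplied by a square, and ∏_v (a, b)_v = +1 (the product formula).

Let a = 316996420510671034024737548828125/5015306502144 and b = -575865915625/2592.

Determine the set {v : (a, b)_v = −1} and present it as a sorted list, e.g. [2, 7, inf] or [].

[2, 5, 7, 11]

(a, b) ≡ (13, -770) mod (ℚ^×)²; places V = {2, 3, 5, 7, 11, 13, 17, ∞}.
(a,b)_17: α=4, u≡15; β=2, v≡11 (mod 17); (15|17)=+1, (11|17)=-1; sign (−1)^0·+1^2·-1^4 = +1.
(a,b)_13: α=5, u≡1; β=2, v≡4 (mod 13); (1|13)=+1, (4|13)=+1; sign (−1)^0·+1^2·+1^5 = +1.
(a,b)_11: α=2, u≡6; β=1, v≡6 (mod 11); (6|11)=-1, (6|11)=-1; sign (−1)^0·-1^1·-1^2 = -1.
(a,b)_7: α=12, u≡3; β=3, v≡2 (mod 7); (3|7)=-1, (2|7)=+1; sign (−1)^0·-1^3·+1^12 = -1.
(a,b)_5: α=14, u≡2; β=5, v≡1 (mod 5); (2|5)=-1, (1|5)=+1; sign (−1)^0·-1^5·+1^14 = -1.
(a,b)_2: α=-20, β=-5; u≡5, v≡7 (mod 8); ε(u)ε(v)=0·1, αω(v)=-20·0, βω(u)=-5·1; sum ≡ 1  ⇒  -1.
(a,b)_3: α=-14, u≡1; β=-4, v≡1 (mod 3); (1|3)=+1, (1|3)=+1; sign (−1)^0·+1^-4·+1^-14 = +1.
(a,b)_∞: sgn(13)=+, sgn(-770)=−, so +1.
(13, -770 / ℚ) ramifies at {2, 5, 7, 11}: a division algebra.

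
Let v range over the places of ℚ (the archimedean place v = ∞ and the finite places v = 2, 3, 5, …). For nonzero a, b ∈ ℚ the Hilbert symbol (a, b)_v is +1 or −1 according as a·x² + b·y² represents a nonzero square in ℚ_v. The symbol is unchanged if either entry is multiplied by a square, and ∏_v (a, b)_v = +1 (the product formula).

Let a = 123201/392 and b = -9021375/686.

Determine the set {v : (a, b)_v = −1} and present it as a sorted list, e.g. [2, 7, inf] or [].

[5, 11]

Mod squares: a ≡ 2, b ≡ -770. Check v ∈ {∞, 2, 3, 5, 7, 11, 13}.
v=∞: 2 > 0 and -770 < 0  ⇒  (a,b)_∞ = +1.
v=13: a=13^2·(≡7), b=13^0·(≡4) mod 13; (7|13)=-1, (4|13)=+1; (−1)^{2·0·6}·(-1)^0·(+1)^2 = +1.
v=3: a=3^6·(≡2), b=3^8·(≡1) mod 3; (2|3)=-1, (1|3)=+1; (−1)^{6·8·1}·(-1)^8·(+1)^6 = +1.
v=7: a=7^-2·(≡1), b=7^-3·(≡4) mod 7; (1|7)=+1, (4|7)=+1; (−1)^{-2·-3·3}·(+1)^-3·(+1)^-2 = +1.
v=11: a=11^0·(≡8), b=11^1·(≡6) mod 11; (8|11)=-1, (6|11)=-1; (−1)^{0·1·5}·(-1)^1·(-1)^0 = -1.
v=2: v_2(a)=-3, v_2(b)=-1; units ≡ 1, 7 (mod 8); ε·ε+αω+βω = 0·1+-3·0+-1·0 ≡ 0  ⇒  (a,b)_2 = +1.
v=5: a=5^0·(≡3), b=5^3·(≡4) mod 5; (3|5)=-1, (4|5)=+1; (−1)^{0·3·2}·(-1)^3·(+1)^0 = -1.
(2, -770 / ℚ) ramifies at {5, 11}: a division algebra.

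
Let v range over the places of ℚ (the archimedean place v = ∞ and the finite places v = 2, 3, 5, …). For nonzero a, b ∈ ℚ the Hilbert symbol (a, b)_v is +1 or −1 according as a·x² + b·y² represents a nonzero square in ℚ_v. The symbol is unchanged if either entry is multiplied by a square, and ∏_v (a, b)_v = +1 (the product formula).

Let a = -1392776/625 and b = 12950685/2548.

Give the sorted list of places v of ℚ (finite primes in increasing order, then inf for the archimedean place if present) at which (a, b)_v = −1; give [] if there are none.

[13, 17]

Mod squares: a ≡ -7106, b ≡ 230945. Check v ∈ {∞, 2, 3, 5, 7, 11, 13, 17, 19}.
v=7: a=7^2·(≡5), b=7^-2·(≡2) mod 7; (5|7)=-1, (2|7)=+1; (−1)^{2·-2·3}·(-1)^-2·(+1)^2 = +1.
v=11: a=11^1·(≡3), b=11^1·(≡7) mod 11; (3|11)=+1, (7|11)=-1; (−1)^{1·1·5}·(+1)^1·(-1)^1 = +1.
v=19: a=19^1·(≡1), b=19^1·(≡14) mod 19; (1|19)=+1, (14|19)=-1; (−1)^{1·1·9}·(+1)^1·(-1)^1 = +1.
v=∞: -7106 < 0 and 230945 > 0  ⇒  (a,b)_∞ = +1.
v=3: a=3^0·(≡1), b=3^6·(≡2) mod 3; (1|3)=+1, (2|3)=-1; (−1)^{0·6·1}·(+1)^6·(-1)^0 = +1.
v=5: a=5^-4·(≡4), b=5^1·(≡4) mod 5; (4|5)=+1, (4|5)=+1; (−1)^{-4·1·2}·(+1)^1·(+1)^-4 = +1.
v=13: a=13^0·(≡5), b=13^-1·(≡7) mod 13; (5|13)=-1, (7|13)=-1; (−1)^{0·-1·6}·(-1)^-1·(-1)^0 = -1.
v=17: a=17^1·(≡14), b=17^1·(≡8) mod 17; (14|17)=-1, (8|17)=+1; (−1)^{1·1·8}·(-1)^1·(+1)^1 = -1.
v=2: v_2(a)=3, v_2(b)=-2; units ≡ 7, 1 (mod 8); ε·ε+αω+βω = 1·0+3·0+-2·0 ≡ 0  ⇒  (a,b)_2 = +1.
Ram(-7106, 230945) = {13, 17}; no ℚ_13-point on the conic.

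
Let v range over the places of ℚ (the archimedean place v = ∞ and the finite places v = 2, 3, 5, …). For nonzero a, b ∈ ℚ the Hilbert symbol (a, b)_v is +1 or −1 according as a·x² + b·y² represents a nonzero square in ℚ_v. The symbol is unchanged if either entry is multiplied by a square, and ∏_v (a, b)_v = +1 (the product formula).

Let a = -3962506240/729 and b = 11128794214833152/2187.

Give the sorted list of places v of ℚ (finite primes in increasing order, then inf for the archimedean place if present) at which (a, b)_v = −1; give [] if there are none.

[3, 7, 19, 23]

Mod squares: a ≡ -7315, b ≡ 69. Check v ∈ {∞, 2, 3, 5, 7, 11, 13, 19, 23}.
v=7: a=7^1·(≡5), b=7^0·(≡6) mod 7; (5|7)=-1, (6|7)=-1; (−1)^{1·0·3}·(-1)^0·(-1)^1 = -1.
v=5: a=5^1·(≡3), b=5^0·(≡1) mod 5; (3|5)=-1, (1|5)=+1; (−1)^{1·0·2}·(-1)^0·(+1)^1 = +1.
v=23: a=23^2·(≡5), b=23^3·(≡2) mod 23; (5|23)=-1, (2|23)=+1; (−1)^{2·3·11}·(-1)^3·(+1)^2 = -1.
v=13: a=13^0·(≡9), b=13^2·(≡4) mod 13; (9|13)=+1, (4|13)=+1; (−1)^{0·2·6}·(+1)^2·(+1)^0 = +1.
v=∞: -7315 < 0 and 69 > 0  ⇒  (a,b)_∞ = +1.
v=11: a=11^1·(≡2), b=11^4·(≡4) mod 11; (2|11)=-1, (4|11)=+1; (−1)^{1·4·5}·(-1)^4·(+1)^1 = +1.
v=19: a=19^1·(≡12), b=19^2·(≡2) mod 19; (12|19)=-1, (2|19)=-1; (−1)^{1·2·9}·(-1)^2·(-1)^1 = -1.
v=2: v_2(a)=10, v_2(b)=10; units ≡ 5, 5 (mod 8); ε·ε+αω+βω = 0·0+10·1+10·1 ≡ 0  ⇒  (a,b)_2 = +1.
v=3: a=3^-6·(≡2), b=3^-7·(≡2) mod 3; (2|3)=-1, (2|3)=-1; (−1)^{-6·-7·1}·(-1)^-7·(-1)^-6 = -1.
|Ram(-7315, 69)| = 4, even; anisotropic at {3, 7, 19, 23}.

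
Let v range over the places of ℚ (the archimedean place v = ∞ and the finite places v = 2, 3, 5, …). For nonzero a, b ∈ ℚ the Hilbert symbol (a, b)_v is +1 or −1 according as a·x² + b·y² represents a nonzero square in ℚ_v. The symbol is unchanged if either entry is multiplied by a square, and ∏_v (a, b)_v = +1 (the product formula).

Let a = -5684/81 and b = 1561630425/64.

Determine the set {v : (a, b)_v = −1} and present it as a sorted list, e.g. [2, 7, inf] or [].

[23, 29]

Mod squares: a ≡ -29, b ≡ 62465217. Check v ∈ {∞, 2, 3, 5, 7, 19, 23, 29, 31, 53}.
v=∞: -29 < 0 and 62465217 > 0  ⇒  (a,b)_∞ = +1.
v=29: a=29^1·(≡23), b=29^1·(≡11) mod 29; (23|29)=+1, (11|29)=-1; (−1)^{1·1·14}·(+1)^1·(-1)^1 = -1.
v=3: a=3^-4·(≡1), b=3^1·(≡2) mod 3; (1|3)=+1, (2|3)=-1; (−1)^{-4·1·1}·(+1)^1·(-1)^-4 = +1.
v=2: v_2(a)=2, v_2(b)=-6; units ≡ 3, 1 (mod 8); ε·ε+αω+βω = 1·0+2·0+-6·1 ≡ 0  ⇒  (a,b)_2 = +1.
v=19: a=19^0·(≡7), b=19^1·(≡11) mod 19; (7|19)=+1, (11|19)=+1; (−1)^{0·1·9}·(+1)^1·(+1)^0 = +1.
v=23: a=23^0·(≡17), b=23^1·(≡12) mod 23; (17|23)=-1, (12|23)=+1; (−1)^{0·1·11}·(-1)^1·(+1)^0 = -1.
v=5: a=5^0·(≡1), b=5^2·(≡3) mod 5; (1|5)=+1, (3|5)=-1; (−1)^{0·2·2}·(+1)^2·(-1)^0 = +1.
v=7: a=7^2·(≡6), b=7^0·(≡5) mod 7; (6|7)=-1, (5|7)=-1; (−1)^{2·0·3}·(-1)^0·(-1)^2 = +1.
v=31: a=31^0·(≡19), b=31^1·(≡10) mod 31; (19|31)=+1, (10|31)=+1; (−1)^{0·1·15}·(+1)^1·(+1)^0 = +1.
v=53: a=53^0·(≡9), b=53^1·(≡1) mod 53; (9|53)=+1, (1|53)=+1; (−1)^{0·1·26}·(+1)^1·(+1)^0 = +1.
Ram(-29, 62465217) = {23, 29}; no ℚ_23-point on the conic.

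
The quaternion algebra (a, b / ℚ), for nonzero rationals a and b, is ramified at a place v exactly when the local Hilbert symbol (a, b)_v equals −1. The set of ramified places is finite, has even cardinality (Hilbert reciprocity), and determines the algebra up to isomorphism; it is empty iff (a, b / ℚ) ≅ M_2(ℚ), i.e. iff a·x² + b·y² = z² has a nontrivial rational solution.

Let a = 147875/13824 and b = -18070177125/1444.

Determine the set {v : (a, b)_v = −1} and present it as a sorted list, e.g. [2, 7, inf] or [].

[2, 7]

(a, b) ≡ (210, -165) mod (ℚ^×)²; places V = {2, 3, 5, 7, 11, 13, 19, 23, ∞}.
(a,b)_7: α=1, u≡1; β=2, v≡3 (mod 7); (1|7)=+1, (3|7)=-1; sign (−1)^0·+1^2·-1^1 = -1.
(a,b)_13: α=2, u≡6; β=2, v≡4 (mod 13); (6|13)=-1, (4|13)=+1; sign (−1)^0·-1^2·+1^2 = +1.
(a,b)_5: α=3, u≡2; β=3, v≡2 (mod 5); (2|5)=-1, (2|5)=-1; sign (−1)^0·-1^3·-1^3 = +1.
(a,b)_∞: sgn(210)=+, sgn(-165)=−, so +1.
(a,b)_2: α=-9, β=-2; u≡1, v≡3 (mod 8); ε(u)ε(v)=0·1, αω(v)=-9·1, βω(u)=-2·0; sum ≡ 1  ⇒  -1.
(a,b)_19: α=0, u≡5; β=-2, v≡5 (mod 19); (5|19)=+1, (5|19)=+1; sign (−1)^0·+1^-2·+1^0 = +1.
(a,b)_23: α=0, u≡8; β=2, v≡20 (mod 23); (8|23)=+1, (20|23)=-1; sign (−1)^0·+1^2·-1^0 = +1.
(a,b)_3: α=-3, u≡1; β=1, v≡2 (mod 3); (1|3)=+1, (2|3)=-1; sign (−1)^1·+1^1·-1^-3 = +1.
(a,b)_11: α=0, u≡3; β=1, v≡8 (mod 11); (3|11)=+1, (8|11)=-1; sign (−1)^0·+1^1·-1^0 = +1.
(210, -165 / ℚ) ramifies at {2, 7}: a division algebra.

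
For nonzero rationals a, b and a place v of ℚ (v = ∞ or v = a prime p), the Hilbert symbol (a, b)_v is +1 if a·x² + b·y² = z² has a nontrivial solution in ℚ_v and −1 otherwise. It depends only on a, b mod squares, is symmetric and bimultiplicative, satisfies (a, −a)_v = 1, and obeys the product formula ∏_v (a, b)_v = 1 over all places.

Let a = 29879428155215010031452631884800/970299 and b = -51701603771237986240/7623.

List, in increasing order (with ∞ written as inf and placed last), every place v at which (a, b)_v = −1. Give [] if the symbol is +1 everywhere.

[2, 5, 7, 17]

(a, b) ≡ (187, -11305) mod (ℚ^×)²; places V = {2, 3, 5, 7, 11, 17, 19, 31, 37, ∞}.
(a,b)_2: α=10, β=6; u≡3, v≡7 (mod 8); ε(u)ε(v)=1·1, αω(v)=10·0, βω(u)=6·1; sum ≡ 1  ⇒  -1.
(a,b)_17: α=5, u≡10; β=3, v≡4 (mod 17); (10|17)=-1, (4|17)=+1; sign (−1)^0·-1^3·+1^5 = -1.
(a,b)_11: α=-3, u≡6; β=-2, v≡5 (mod 11); (6|11)=-1, (5|11)=+1; sign (−1)^0·-1^-2·+1^-3 = +1.
(a,b)_3: α=-6, u≡1; β=-2, v≡2 (mod 3); (1|3)=+1, (2|3)=-1; sign (−1)^0·+1^-2·-1^-6 = +1.
(a,b)_31: α=6, u≡20; β=4, v≡4 (mod 31); (20|31)=+1, (4|31)=+1; sign (−1)^0·+1^4·+1^6 = +1.
(a,b)_7: α=0, u≡6; β=-1, v≡1 (mod 7); (6|7)=-1, (1|7)=+1; sign (−1)^0·-1^-1·+1^0 = -1.
(a,b)_37: α=6, u≡32; β=4, v≡22 (mod 37); (32|37)=-1, (22|37)=-1; sign (−1)^0·-1^4·-1^6 = +1.
(a,b)_∞: sgn(187)=+, sgn(-11305)=−, so +1.
(a,b)_19: α=2, u≡6; β=1, v≡15 (mod 19); (6|19)=+1, (15|19)=-1; sign (−1)^0·+1^1·-1^2 = +1.
(a,b)_5: α=2, u≡3; β=1, v≡4 (mod 5); (3|5)=-1, (4|5)=+1; sign (−1)^0·-1^1·+1^2 = -1.
Ram(187, -11305) = {2, 5, 7, 17}; no ℚ_2-point on the conic.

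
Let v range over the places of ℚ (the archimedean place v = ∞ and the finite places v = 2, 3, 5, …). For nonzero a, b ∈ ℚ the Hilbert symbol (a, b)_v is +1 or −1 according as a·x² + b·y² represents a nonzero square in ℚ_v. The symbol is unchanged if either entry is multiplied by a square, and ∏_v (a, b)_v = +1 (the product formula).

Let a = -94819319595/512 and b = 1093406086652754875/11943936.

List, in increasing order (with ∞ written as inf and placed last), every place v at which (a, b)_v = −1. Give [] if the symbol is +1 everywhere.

Mod squares: a ≡ -24310, b ≡ 124355. Check v ∈ {∞, 2, 3, 5, 7, 11, 13, 17, 19}.
v=11: a=11^1·(≡1), b=11^1·(≡8) mod 11; (1|11)=+1, (8|11)=-1; (−1)^{1·1·5}·(+1)^1·(-1)^1 = +1.
v=2: v_2(a)=-9, v_2(b)=-14; units ≡ 5, 3 (mod 8); ε·ε+αω+βω = 0·1+-9·1+-14·1 ≡ 1  ⇒  (a,b)_2 = -1.
v=13: a=13^1·(≡6), b=13^2·(≡3) mod 13; (6|13)=-1, (3|13)=+1; (−1)^{1·2·6}·(-1)^2·(+1)^1 = +1.
v=7: a=7^4·(≡4), b=7^9·(≡3) mod 7; (4|7)=+1, (3|7)=-1; (−1)^{4·9·3}·(+1)^9·(-1)^4 = +1.
v=19: a=19^2·(≡8), b=19^3·(≡7) mod 19; (8|19)=-1, (7|19)=+1; (−1)^{2·3·9}·(-1)^3·(+1)^2 = -1.
v=3: a=3^2·(≡2), b=3^-6·(≡2) mod 3; (2|3)=-1, (2|3)=-1; (−1)^{2·-6·1}·(-1)^-6·(-1)^2 = +1.
v=17: a=17^1·(≡13), b=17^1·(≡3) mod 17; (13|17)=+1, (3|17)=-1; (−1)^{1·1·8}·(+1)^1·(-1)^1 = -1.
v=∞: -24310 < 0 and 124355 > 0  ⇒  (a,b)_∞ = +1.
v=5: a=5^1·(≡3), b=5^3·(≡4) mod 5; (3|5)=-1, (4|5)=+1; (−1)^{1·3·2}·(-1)^3·(+1)^1 = -1.
Ram(-24310, 124355) = {2, 5, 17, 19}; no ℚ_2-point on the conic.

[2, 5, 17, 19]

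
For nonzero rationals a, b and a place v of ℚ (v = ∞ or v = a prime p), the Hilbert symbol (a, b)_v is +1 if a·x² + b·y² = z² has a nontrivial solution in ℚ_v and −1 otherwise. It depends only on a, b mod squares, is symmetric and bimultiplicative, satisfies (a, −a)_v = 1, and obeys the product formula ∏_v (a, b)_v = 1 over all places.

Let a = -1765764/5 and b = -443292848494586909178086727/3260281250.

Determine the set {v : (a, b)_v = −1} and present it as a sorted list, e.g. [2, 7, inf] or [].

(a, b) ≡ (-5005, -14) mod (ℚ^×)²; places V = {2, 3, 5, 7, 11, 13, 17, 19, 23, 29, ∞}.
(a,b)_29: α=0, u≡15; β=2, v≡10 (mod 29); (15|29)=-1, (10|29)=-1; sign (−1)^0·-1^2·-1^0 = +1.
(a,b)_19: α=0, u≡4; β=-2, v≡4 (mod 19); (4|19)=+1, (4|19)=+1; sign (−1)^0·+1^-2·+1^0 = +1.
(a,b)_13: α=1, u≡7; β=4, v≡1 (mod 13); (7|13)=-1, (1|13)=+1; sign (−1)^0·-1^4·+1^1 = +1.
(a,b)_∞: sgn(-5005)=−, sgn(-14)=−, so -1.
(a,b)_3: α=2, u≡2; β=10, v≡1 (mod 3); (2|3)=-1, (1|3)=+1; sign (−1)^0·-1^10·+1^2 = +1.
(a,b)_17: α=0, u≡12; β=-2, v≡3 (mod 17); (12|17)=-1, (3|17)=-1; sign (−1)^0·-1^-2·-1^0 = +1.
(a,b)_7: α=3, u≡5; β=9, v≡3 (mod 7); (5|7)=-1, (3|7)=-1; sign (−1)^1·-1^9·-1^3 = -1.
(a,b)_11: α=1, u≡2; β=4, v≡7 (mod 11); (2|11)=-1, (7|11)=-1; sign (−1)^0·-1^4·-1^1 = -1.
(a,b)_5: α=-1, u≡1; β=-6, v≡1 (mod 5); (1|5)=+1, (1|5)=+1; sign (−1)^0·+1^-6·+1^-1 = +1.
(a,b)_23: α=0, u≡3; β=2, v≡1 (mod 23); (3|23)=+1, (1|23)=+1; sign (−1)^0·+1^2·+1^0 = +1.
(a,b)_2: α=2, β=-1; u≡3, v≡1 (mod 8); ε(u)ε(v)=1·0, αω(v)=2·0, βω(u)=-1·1; sum ≡ 1  ⇒  -1.
Ram(-5005, -14) = {2, 7, 11, ∞}; no ℚ_2-point on the conic.

[2, 7, 11, inf]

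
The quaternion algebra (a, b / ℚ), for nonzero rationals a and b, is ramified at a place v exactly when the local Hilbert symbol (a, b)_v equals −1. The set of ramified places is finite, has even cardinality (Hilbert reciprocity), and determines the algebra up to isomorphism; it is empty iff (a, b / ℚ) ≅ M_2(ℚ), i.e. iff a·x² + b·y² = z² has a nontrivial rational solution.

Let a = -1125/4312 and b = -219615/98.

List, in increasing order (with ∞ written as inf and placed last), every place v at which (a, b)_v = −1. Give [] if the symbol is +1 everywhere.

[5, inf]

(a, b) ≡ (-110, -30) mod (ℚ^×)²; places V = {2, 3, 5, 7, 11, ∞}.
(a,b)_5: α=3, u≡3; β=1, v≡4 (mod 5); (3|5)=-1, (4|5)=+1; sign (−1)^0·-1^1·+1^3 = -1.
(a,b)_11: α=-1, u≡9; β=4, v≡4 (mod 11); (9|11)=+1, (4|11)=+1; sign (−1)^0·+1^4·+1^-1 = +1.
(a,b)_3: α=2, u≡1; β=1, v≡2 (mod 3); (1|3)=+1, (2|3)=-1; sign (−1)^0·+1^1·-1^2 = +1.
(a,b)_∞: sgn(-110)=−, sgn(-30)=−, so -1.
(a,b)_2: α=-3, β=-1; u≡1, v≡1 (mod 8); ε(u)ε(v)=0·0, αω(v)=-3·0, βω(u)=-1·0; sum ≡ 0  ⇒  +1.
(a,b)_7: α=-2, u≡4; β=-2, v≡5 (mod 7); (4|7)=+1, (5|7)=-1; sign (−1)^0·+1^-2·-1^-2 = +1.
(-110, -30 / ℚ) ramifies at {5, ∞}: a division algebra.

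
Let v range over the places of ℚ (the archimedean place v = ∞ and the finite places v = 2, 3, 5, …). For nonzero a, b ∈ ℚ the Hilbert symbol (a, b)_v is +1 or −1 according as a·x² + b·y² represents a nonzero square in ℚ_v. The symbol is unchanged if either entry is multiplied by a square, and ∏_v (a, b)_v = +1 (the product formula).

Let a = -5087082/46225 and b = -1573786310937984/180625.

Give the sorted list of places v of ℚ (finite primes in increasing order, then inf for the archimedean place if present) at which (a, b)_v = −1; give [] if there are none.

[13, inf]

Mod squares: a ≡ -858, b ≡ -6. Check v ∈ {∞, 2, 3, 5, 7, 11, 13, 17, 43}.
v=3: a=3^1·(≡2), b=3^5·(≡1) mod 3; (2|3)=-1, (1|3)=+1; (−1)^{1·5·1}·(-1)^5·(+1)^1 = +1.
v=13: a=13^1·(≡9), b=13^4·(≡7) mod 13; (9|13)=+1, (7|13)=-1; (−1)^{1·4·6}·(+1)^4·(-1)^1 = -1.
v=∞: -858 < 0 and -6 < 0  ⇒  (a,b)_∞ = -1.
v=17: a=17^0·(≡16), b=17^-2·(≡5) mod 17; (16|17)=+1, (5|17)=-1; (−1)^{0·-2·8}·(+1)^-2·(-1)^0 = +1.
v=5: a=5^-2·(≡2), b=5^-4·(≡4) mod 5; (2|5)=-1, (4|5)=+1; (−1)^{-2·-4·2}·(-1)^-4·(+1)^-2 = +1.
v=43: a=43^-2·(≡34), b=43^0·(≡30) mod 43; (34|43)=-1, (30|43)=-1; (−1)^{-2·0·21}·(-1)^0·(-1)^-2 = +1.
v=11: a=11^3·(≡2), b=11^6·(≡4) mod 11; (2|11)=-1, (4|11)=+1; (−1)^{3·6·5}·(-1)^6·(+1)^3 = +1.
v=2: v_2(a)=1, v_2(b)=7; units ≡ 3, 5 (mod 8); ε·ε+αω+βω = 1·0+1·1+7·1 ≡ 0  ⇒  (a,b)_2 = +1.
v=7: a=7^2·(≡5), b=7^0·(≡1) mod 7; (5|7)=-1, (1|7)=+1; (−1)^{2·0·3}·(-1)^0·(+1)^2 = +1.
Ram(-858, -6) = {13, ∞}; no ℚ_13-point on the conic.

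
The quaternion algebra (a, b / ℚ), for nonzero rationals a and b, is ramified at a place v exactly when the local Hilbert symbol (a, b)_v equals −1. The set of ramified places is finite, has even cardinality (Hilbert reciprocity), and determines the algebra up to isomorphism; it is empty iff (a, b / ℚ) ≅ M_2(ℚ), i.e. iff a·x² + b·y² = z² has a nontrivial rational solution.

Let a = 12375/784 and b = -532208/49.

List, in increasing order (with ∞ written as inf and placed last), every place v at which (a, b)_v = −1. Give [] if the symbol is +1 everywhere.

[5, 29, 31, 37]

Mod squares: a ≡ 55, b ≡ -33263. Check v ∈ {∞, 2, 3, 5, 7, 11, 29, 31, 37}.
v=29: a=29^0·(≡21), b=29^1·(≡22) mod 29; (21|29)=-1, (22|29)=+1; (−1)^{0·1·14}·(-1)^1·(+1)^0 = -1.
v=37: a=37^0·(≡13), b=37^1·(≡10) mod 37; (13|37)=-1, (10|37)=+1; (−1)^{0·1·18}·(-1)^1·(+1)^0 = -1.
v=7: a=7^-2·(≡3), b=7^-2·(≡2) mod 7; (3|7)=-1, (2|7)=+1; (−1)^{-2·-2·3}·(-1)^-2·(+1)^-2 = +1.
v=11: a=11^1·(≡1), b=11^0·(≡1) mod 11; (1|11)=+1, (1|11)=+1; (−1)^{1·0·5}·(+1)^0·(+1)^1 = +1.
v=∞: 55 > 0 and -33263 < 0  ⇒  (a,b)_∞ = +1.
v=3: a=3^2·(≡1), b=3^0·(≡1) mod 3; (1|3)=+1, (1|3)=+1; (−1)^{2·0·1}·(+1)^0·(+1)^2 = +1.
v=2: v_2(a)=-4, v_2(b)=4; units ≡ 7, 1 (mod 8); ε·ε+αω+βω = 1·0+-4·0+4·0 ≡ 0  ⇒  (a,b)_2 = +1.
v=5: a=5^3·(≡1), b=5^0·(≡3) mod 5; (1|5)=+1, (3|5)=-1; (−1)^{3·0·2}·(+1)^0·(-1)^3 = -1.
v=31: a=31^0·(≡11), b=31^1·(≡21) mod 31; (11|31)=-1, (21|31)=-1; (−1)^{0·1·15}·(-1)^1·(-1)^0 = -1.
Ram(55, -33263) = {5, 29, 31, 37}; no ℚ_5-point on the conic.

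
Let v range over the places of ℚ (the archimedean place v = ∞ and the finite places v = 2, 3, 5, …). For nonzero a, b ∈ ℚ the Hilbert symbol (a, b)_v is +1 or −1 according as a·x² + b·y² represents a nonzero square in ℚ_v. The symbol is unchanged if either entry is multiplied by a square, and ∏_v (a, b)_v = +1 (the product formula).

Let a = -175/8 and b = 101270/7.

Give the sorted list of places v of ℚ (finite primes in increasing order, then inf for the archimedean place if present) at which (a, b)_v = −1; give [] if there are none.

[2, 41]

Mod squares: a ≡ -14, b ≡ 708890. Check v ∈ {∞, 2, 5, 7, 13, 19, 41}.
v=41: a=41^0·(≡14), b=41^1·(≡19) mod 41; (14|41)=-1, (19|41)=-1; (−1)^{0·1·20}·(-1)^1·(-1)^0 = -1.
v=19: a=19^0·(≡9), b=19^1·(≡15) mod 19; (9|19)=+1, (15|19)=-1; (−1)^{0·1·9}·(+1)^1·(-1)^0 = +1.
v=5: a=5^2·(≡1), b=5^1·(≡2) mod 5; (1|5)=+1, (2|5)=-1; (−1)^{2·1·2}·(+1)^1·(-1)^2 = +1.
v=7: a=7^1·(≡3), b=7^-1·(≡1) mod 7; (3|7)=-1, (1|7)=+1; (−1)^{1·-1·3}·(-1)^-1·(+1)^1 = +1.
v=13: a=13^0·(≡9), b=13^1·(≡6) mod 13; (9|13)=+1, (6|13)=-1; (−1)^{0·1·6}·(+1)^1·(-1)^0 = +1.
v=2: v_2(a)=-3, v_2(b)=1; units ≡ 1, 5 (mod 8); ε·ε+αω+βω = 0·0+-3·1+1·0 ≡ 1  ⇒  (a,b)_2 = -1.
v=∞: -14 < 0 and 708890 > 0  ⇒  (a,b)_∞ = +1.
(-14, 708890 / ℚ) ramifies at {2, 41}: a division algebra.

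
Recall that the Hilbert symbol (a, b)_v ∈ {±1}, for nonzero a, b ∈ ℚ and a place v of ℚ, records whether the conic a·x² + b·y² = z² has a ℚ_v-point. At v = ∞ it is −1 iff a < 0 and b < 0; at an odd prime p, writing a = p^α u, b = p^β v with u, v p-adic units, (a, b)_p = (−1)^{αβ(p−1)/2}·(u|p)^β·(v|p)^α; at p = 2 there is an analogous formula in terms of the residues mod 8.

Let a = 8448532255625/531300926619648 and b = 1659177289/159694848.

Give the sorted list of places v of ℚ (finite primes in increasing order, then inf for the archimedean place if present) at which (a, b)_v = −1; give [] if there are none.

Mod squares: a ≡ 483, b ≡ 3. Check v ∈ {∞, 2, 3, 5, 7, 11, 17, 19, 23}.
v=11: a=11^2·(≡8), b=11^2·(≡1) mod 11; (8|11)=-1, (1|11)=+1; (−1)^{2·2·5}·(-1)^2·(+1)^2 = +1.
v=23: a=23^1·(≡11), b=23^4·(≡3) mod 23; (11|23)=-1, (3|23)=+1; (−1)^{1·4·11}·(-1)^4·(+1)^1 = +1.
v=19: a=19^-4·(≡12), b=19^-2·(≡18) mod 19; (12|19)=-1, (18|19)=-1; (−1)^{-4·-2·9}·(-1)^-2·(-1)^-4 = +1.
v=7: a=7^5·(≡3), b=7^2·(≡5) mod 7; (3|7)=-1, (5|7)=-1; (−1)^{5·2·3}·(-1)^2·(-1)^5 = -1.
v=2: v_2(a)=-24, v_2(b)=-14; units ≡ 3, 3 (mod 8); ε·ε+αω+βω = 1·1+-24·1+-14·1 ≡ 1  ⇒  (a,b)_2 = -1.
v=∞: 483 > 0 and 3 > 0  ⇒  (a,b)_∞ = +1.
v=3: a=3^-5·(≡2), b=3^-3·(≡1) mod 3; (2|3)=-1, (1|3)=+1; (−1)^{-5·-3·1}·(-1)^-3·(+1)^-5 = +1.
v=17: a=17^2·(≡7), b=17^0·(≡12) mod 17; (7|17)=-1, (12|17)=-1; (−1)^{2·0·8}·(-1)^0·(-1)^2 = +1.
v=5: a=5^4·(≡3), b=5^0·(≡3) mod 5; (3|5)=-1, (3|5)=-1; (−1)^{4·0·2}·(-1)^0·(-1)^4 = +1.
Ram(483, 3) = {2, 7}; no ℚ_2-point on the conic.

[2, 7]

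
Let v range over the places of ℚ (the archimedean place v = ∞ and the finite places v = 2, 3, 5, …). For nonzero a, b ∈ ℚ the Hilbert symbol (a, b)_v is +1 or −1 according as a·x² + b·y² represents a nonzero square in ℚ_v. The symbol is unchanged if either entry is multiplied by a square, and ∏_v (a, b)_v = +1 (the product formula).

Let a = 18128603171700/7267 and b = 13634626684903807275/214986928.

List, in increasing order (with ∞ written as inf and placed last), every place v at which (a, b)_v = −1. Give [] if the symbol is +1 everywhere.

[23, 29, 31, 43]

Mod squares: a ≡ 889111, b ≡ 41788217. Check v ∈ {∞, 2, 3, 5, 7, 11, 13, 23, 29, 31, 43, 47}.
v=47: a=47^2·(≡21), b=47^3·(≡34) mod 47; (21|47)=+1, (34|47)=+1; (−1)^{2·3·23}·(+1)^3·(+1)^2 = +1.
v=43: a=43^-1·(≡19), b=43^-3·(≡27) mod 43; (19|43)=-1, (27|43)=-1; (−1)^{-1·-3·21}·(-1)^-3·(-1)^-1 = -1.
v=11: a=11^0·(≡3), b=11^2·(≡1) mod 11; (3|11)=+1, (1|11)=+1; (−1)^{0·2·5}·(+1)^2·(+1)^0 = +1.
v=29: a=29^1·(≡1), b=29^1·(≡14) mod 29; (1|29)=+1, (14|29)=-1; (−1)^{1·1·14}·(+1)^1·(-1)^1 = -1.
v=5: a=5^2·(≡4), b=5^2·(≡2) mod 5; (4|5)=+1, (2|5)=-1; (−1)^{2·2·2}·(+1)^2·(-1)^2 = +1.
v=7: a=7^2·(≡3), b=7^2·(≡1) mod 7; (3|7)=-1, (1|7)=+1; (−1)^{2·2·3}·(-1)^2·(+1)^2 = +1.
v=2: v_2(a)=2, v_2(b)=-4; units ≡ 7, 1 (mod 8); ε·ε+αω+βω = 1·0+2·0+-4·0 ≡ 0  ⇒  (a,b)_2 = +1.
v=3: a=3^4·(≡1), b=3^4·(≡2) mod 3; (1|3)=+1, (2|3)=-1; (−1)^{4·4·1}·(+1)^4·(-1)^4 = +1.
v=∞: 889111 > 0 and 41788217 > 0  ⇒  (a,b)_∞ = +1.
v=13: a=13^-2·(≡2), b=13^-2·(≡3) mod 13; (2|13)=-1, (3|13)=+1; (−1)^{-2·-2·6}·(-1)^-2·(+1)^-2 = +1.
v=31: a=31^1·(≡26), b=31^1·(≡12) mod 31; (26|31)=-1, (12|31)=-1; (−1)^{1·1·15}·(-1)^1·(-1)^1 = -1.
v=23: a=23^1·(≡22), b=23^3·(≡17) mod 23; (22|23)=-1, (17|23)=-1; (−1)^{1·3·11}·(-1)^3·(-1)^1 = -1.
Ram(889111, 41788217) = {23, 29, 31, 43}; no ℚ_23-point on the conic.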